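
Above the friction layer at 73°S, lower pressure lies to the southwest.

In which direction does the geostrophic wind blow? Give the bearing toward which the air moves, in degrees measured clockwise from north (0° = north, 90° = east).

135°

The pressure-gradient force points toward the southwest (bearing 225°).
Geostrophic balance: in the Southern Hemisphere the Coriolis force deflects motion to the left, so the geostrophic wind blows 90° to the left of the pressure-gradient force (low pressure on the right).
Rotating 225° by 90° counterclockwise gives 135° — the wind blows toward the southeast.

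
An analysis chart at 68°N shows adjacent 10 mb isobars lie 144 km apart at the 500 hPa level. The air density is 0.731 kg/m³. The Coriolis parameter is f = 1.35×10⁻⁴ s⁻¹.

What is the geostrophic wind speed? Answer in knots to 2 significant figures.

140 knots

Pressure gradient: |∂P/∂n| = 1000 Pa / 144000 m = 6.94×10⁻³ Pa/m
Geostrophic balance (pressure-gradient force = Coriolis force):
V_g = (1/(fρ)) |∂P/∂n| = 6.94×10⁻³ / (1.35×10⁻⁴ × 0.731) = 70.4 m/s
Converting: 70.4 m/s × 1.944 = 140 knots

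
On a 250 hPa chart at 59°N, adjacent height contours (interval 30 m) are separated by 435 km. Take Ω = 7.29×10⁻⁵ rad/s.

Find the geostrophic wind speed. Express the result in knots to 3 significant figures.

Coriolis parameter at 59°N:
f = 2Ω sin φ = 2 × 7.29×10⁻⁵ × sin 59° = 1.25×10⁻⁴ s⁻¹
Height gradient: |∂Z/∂n| = 30 m / 435000 m = 6.90×10⁻⁵
On a pressure surface, geostrophic balance gives V_g = (g/f)|∂Z/∂n|:
V_g = 9.81 × 6.90×10⁻⁵ / 1.25×10⁻⁴ = 5.41 m/s
Converting: 5.41 m/s × 1.944 = 10.5 knots

10.5 knots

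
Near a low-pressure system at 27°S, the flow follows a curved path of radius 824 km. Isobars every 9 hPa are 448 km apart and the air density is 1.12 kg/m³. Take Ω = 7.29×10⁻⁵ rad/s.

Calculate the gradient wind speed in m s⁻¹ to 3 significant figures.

Coriolis parameter at 27°S:
f = 2Ω sin φ = 2 × 7.29×10⁻⁵ × sin 27° = 6.62×10⁻⁵ s⁻¹
Pressure gradient: |∂P/∂n| = 900 Pa / 448000 m = 2.01×10⁻³ Pa/m
Geostrophic speed: V_g = |∂P/∂n|/(fρ) = 2.01×10⁻³/(6.62×10⁻⁵ × 1.12) = 27.1 m/s
Around a low, centrifugal force acts outward with Coriolis, so pressure-gradient force balances both:
(1/ρ)|∂P/∂n| = fV + V²/R  →  V² + fR·V − fR·V_g = 0
With fR = 6.62×10⁻⁵ × 824×10³ m = 54.5 m/s:
V = [−fR + √((fR)² + 4 fR V_g)]/2 = [−54.5 + √(54.5² + 4×54.5×27.1)]/2 = 19.9 m/s
Subgeostrophic (V < V_g = 27.1 m/s), as expected around a low.

19.9 m s⁻¹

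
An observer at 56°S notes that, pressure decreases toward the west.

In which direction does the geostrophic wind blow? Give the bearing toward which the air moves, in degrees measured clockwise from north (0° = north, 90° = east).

The pressure-gradient force points toward the west (bearing 270°).
Geostrophic balance: in the Southern Hemisphere the Coriolis force deflects motion to the left, so the geostrophic wind blows 90° to the left of the pressure-gradient force (low pressure on the right).
Rotating 270° by 90° counterclockwise gives 180° — the wind blows toward the south.

180°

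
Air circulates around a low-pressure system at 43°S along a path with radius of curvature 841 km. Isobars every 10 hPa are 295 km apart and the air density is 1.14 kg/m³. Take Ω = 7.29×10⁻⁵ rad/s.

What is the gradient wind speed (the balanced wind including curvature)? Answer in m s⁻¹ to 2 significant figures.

Coriolis parameter at 43°S:
f = 2Ω sin φ = 2 × 7.29×10⁻⁵ × sin 43° = 9.94×10⁻⁵ s⁻¹
Pressure gradient: |∂P/∂n| = 1000 Pa / 295000 m = 3.39×10⁻³ Pa/m
Geostrophic speed: V_g = |∂P/∂n|/(fρ) = 3.39×10⁻³/(9.94×10⁻⁵ × 1.14) = 29.9 m/s
Around a low, centrifugal force acts outward with Coriolis, so pressure-gradient force balances both:
(1/ρ)|∂P/∂n| = fV + V²/R  →  V² + fR·V − fR·V_g = 0
With fR = 9.94×10⁻⁵ × 841×10³ m = 83.6 m/s:
V = [−fR + √((fR)² + 4 fR V_g)]/2 = [−83.6 + √(83.6² + 4×83.6×29.9)]/2 = 23.4 m/s
Subgeostrophic (V < V_g = 29.9 m/s), as expected around a low.

23 m s⁻¹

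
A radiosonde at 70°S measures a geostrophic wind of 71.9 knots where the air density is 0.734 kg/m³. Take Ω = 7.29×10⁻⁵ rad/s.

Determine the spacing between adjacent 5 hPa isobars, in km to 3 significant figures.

134 km

Coriolis parameter at 70°S:
f = 2Ω sin φ = 2 × 7.29×10⁻⁵ × sin 70° = 1.37×10⁻⁴ s⁻¹
Wind speed in SI: 71.9 knots = 37.0 m/s
Geostrophic balance rearranged: |∂P/∂n| = f ρ V_g
|∂P/∂n| = 1.37×10⁻⁴ × 0.734 × 37.0 = 3.72×10⁻³ Pa/m
Isobar spacing: Δn = ΔP/|∂P/∂n| = 500 Pa / 3.72×10⁻³ Pa/m = 134420 m ≈ 134 km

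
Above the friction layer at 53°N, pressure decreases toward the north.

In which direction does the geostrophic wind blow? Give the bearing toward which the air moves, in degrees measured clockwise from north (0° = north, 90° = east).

090°

The pressure-gradient force points toward the north (bearing 000°).
Geostrophic balance: in the Northern Hemisphere the Coriolis force deflects motion to the right, so the geostrophic wind blows 90° to the right of the pressure-gradient force (low pressure on the left).
Rotating 000° by 90° clockwise gives 090° — the wind blows toward the east.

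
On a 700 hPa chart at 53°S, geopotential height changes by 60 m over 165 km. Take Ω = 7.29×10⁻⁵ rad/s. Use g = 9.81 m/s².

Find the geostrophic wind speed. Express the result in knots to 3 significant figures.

59.6 knots

Coriolis parameter at 53°S:
f = 2Ω sin φ = 2 × 7.29×10⁻⁵ × sin 53° = 1.16×10⁻⁴ s⁻¹
Height gradient: |∂Z/∂n| = 60 m / 165000 m = 3.64×10⁻⁴
On a pressure surface, geostrophic balance gives V_g = (g/f)|∂Z/∂n|:
V_g = 9.81 × 3.64×10⁻⁴ / 1.16×10⁻⁴ = 30.6 m/s
Converting: 30.6 m/s × 1.944 = 59.6 knots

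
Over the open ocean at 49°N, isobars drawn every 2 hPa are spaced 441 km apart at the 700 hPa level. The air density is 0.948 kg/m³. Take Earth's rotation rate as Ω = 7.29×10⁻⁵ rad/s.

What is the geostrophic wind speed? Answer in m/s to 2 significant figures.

Coriolis parameter at 49°N:
f = 2Ω sin φ = 2 × 7.29×10⁻⁵ × sin 49° = 1.10×10⁻⁴ s⁻¹
Pressure gradient: |∂P/∂n| = 200 Pa / 441000 m = 4.54×10⁻⁴ Pa/m
Geostrophic balance (pressure-gradient force = Coriolis force):
V_g = (1/(fρ)) |∂P/∂n| = 4.54×10⁻⁴ / (1.10×10⁻⁴ × 0.948) = 4.35 m/s

4.3 m/s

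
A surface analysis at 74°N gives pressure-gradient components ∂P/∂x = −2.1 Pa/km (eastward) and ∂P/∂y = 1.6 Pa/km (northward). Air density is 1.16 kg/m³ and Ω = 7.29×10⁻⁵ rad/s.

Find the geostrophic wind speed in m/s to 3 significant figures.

16.2 m/s

Coriolis parameter at 74°N:
f = 2Ω sin φ = 2 × 7.29×10⁻⁵ × sin 74° = 1.40×10⁻⁴ s⁻¹
Component geostrophic relations (x east, y north):
u_g = −(1/(fρ)) ∂P/∂y,  v_g = (1/(fρ)) ∂P/∂x
u_g = −(1.6×10⁻³)/(1.40×10⁻⁴ × 1.16) = −9.84 m/s;  v_g = (−2.1×10⁻³)/(1.40×10⁻⁴ × 1.16) = −12.9 m/s
|V_g| = √(u_g² + v_g²) = 16.2 m/s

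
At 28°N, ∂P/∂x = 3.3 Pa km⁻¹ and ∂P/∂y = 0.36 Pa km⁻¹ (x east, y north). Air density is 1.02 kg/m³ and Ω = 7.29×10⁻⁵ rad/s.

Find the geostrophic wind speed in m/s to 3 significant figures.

47.5 m/s

Coriolis parameter at 28°N:
f = 2Ω sin φ = 2 × 7.29×10⁻⁵ × sin 28° = 6.84×10⁻⁵ s⁻¹
Component geostrophic relations (x east, y north):
u_g = −(1/(fρ)) ∂P/∂y,  v_g = (1/(fρ)) ∂P/∂x
u_g = −(0.36×10⁻³)/(6.84×10⁻⁵ × 1.02) = −5.16 m/s;  v_g = (3.3×10⁻³)/(6.84×10⁻⁵ × 1.02) = 47.3 m/s
|V_g| = √(u_g² + v_g²) = 47.5 m/s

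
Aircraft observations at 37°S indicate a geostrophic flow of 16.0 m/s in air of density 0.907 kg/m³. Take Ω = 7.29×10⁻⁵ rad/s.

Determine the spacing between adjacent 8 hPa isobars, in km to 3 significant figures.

Coriolis parameter at 37°S:
f = 2Ω sin φ = 2 × 7.29×10⁻⁵ × sin 37° = 8.77×10⁻⁵ s⁻¹
Geostrophic balance rearranged: |∂P/∂n| = f ρ V_g
|∂P/∂n| = 8.77×10⁻⁵ × 0.907 × 16.0 = 1.27×10⁻³ Pa/m
Isobar spacing: Δn = ΔP/|∂P/∂n| = 800 Pa / 1.27×10⁻³ Pa/m = 628264 m ≈ 628 km

628 km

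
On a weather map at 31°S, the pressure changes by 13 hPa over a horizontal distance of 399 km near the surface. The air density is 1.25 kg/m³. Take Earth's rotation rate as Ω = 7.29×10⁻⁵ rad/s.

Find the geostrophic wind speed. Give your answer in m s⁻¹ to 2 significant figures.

35 m s⁻¹

Coriolis parameter at 31°S:
f = 2Ω sin φ = 2 × 7.29×10⁻⁵ × sin 31° = 7.51×10⁻⁵ s⁻¹
Pressure gradient: |∂P/∂n| = 1300 Pa / 399000 m = 3.26×10⁻³ Pa/m
Geostrophic balance (pressure-gradient force = Coriolis force):
V_g = (1/(fρ)) |∂P/∂n| = 3.26×10⁻³ / (7.51×10⁻⁵ × 1.25) = 34.7 m/s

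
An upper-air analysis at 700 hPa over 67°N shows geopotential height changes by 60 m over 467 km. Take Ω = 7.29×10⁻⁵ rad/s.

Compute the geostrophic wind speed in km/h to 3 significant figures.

33.8 km/h

Coriolis parameter at 67°N:
f = 2Ω sin φ = 2 × 7.29×10⁻⁵ × sin 67° = 1.34×10⁻⁴ s⁻¹
Height gradient: |∂Z/∂n| = 60 m / 467000 m = 1.28×10⁻⁴
On a pressure surface, geostrophic balance gives V_g = (g/f)|∂Z/∂n|:
V_g = 9.81 × 1.28×10⁻⁴ / 1.34×10⁻⁴ = 9.39 m/s
Converting: 9.39 m/s × 3.6 = 33.8 km/h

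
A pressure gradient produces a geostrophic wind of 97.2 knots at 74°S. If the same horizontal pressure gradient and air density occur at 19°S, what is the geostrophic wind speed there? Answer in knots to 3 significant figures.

287 knots

With the same pressure gradient and density, V_g ∝ 1/f ∝ 1/sin φ.
V₂ = V₁ · sin φ₁ / sin φ₂ = 97.2 × sin 74° / sin 19°
V₂ = 97.2 × 0.9613/0.3256 = 287 knots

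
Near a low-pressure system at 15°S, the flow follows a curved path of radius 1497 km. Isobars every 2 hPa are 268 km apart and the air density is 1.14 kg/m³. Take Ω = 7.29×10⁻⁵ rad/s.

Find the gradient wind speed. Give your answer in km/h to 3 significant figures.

50.1 km/h

Coriolis parameter at 15°S:
f = 2Ω sin φ = 2 × 7.29×10⁻⁵ × sin 15° = 3.77×10⁻⁵ s⁻¹
Pressure gradient: |∂P/∂n| = 200 Pa / 268000 m = 7.46×10⁻⁴ Pa/m
Geostrophic speed: V_g = |∂P/∂n|/(fρ) = 7.46×10⁻⁴/(3.77×10⁻⁵ × 1.14) = 17.3 m/s
Around a low, centrifugal force acts outward with Coriolis, so pressure-gradient force balances both:
(1/ρ)|∂P/∂n| = fV + V²/R  →  V² + fR·V − fR·V_g = 0
With fR = 3.77×10⁻⁵ × 1497×10³ m = 56.5 m/s:
V = [−fR + √((fR)² + 4 fR V_g)]/2 = [−56.5 + √(56.5² + 4×56.5×17.3)]/2 = 13.9 m/s
Subgeostrophic (V < V_g = 17.3 m/s), as expected around a low.
Converting: 13.9 m/s × 3.6 = 50.1 km/h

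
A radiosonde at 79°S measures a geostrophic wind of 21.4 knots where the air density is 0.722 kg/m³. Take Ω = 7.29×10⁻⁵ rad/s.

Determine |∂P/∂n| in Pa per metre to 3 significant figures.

Coriolis parameter at 79°S:
f = 2Ω sin φ = 2 × 7.29×10⁻⁵ × sin 79° = 1.43×10⁻⁴ s⁻¹
Wind speed in SI: 21.4 knots = 11.0 m/s
Geostrophic balance rearranged: |∂P/∂n| = f ρ V_g
|∂P/∂n| = 1.43×10⁻⁴ × 0.722 × 11.0 = 1.14×10⁻³ Pa/m

1.14×10⁻³ Pa/m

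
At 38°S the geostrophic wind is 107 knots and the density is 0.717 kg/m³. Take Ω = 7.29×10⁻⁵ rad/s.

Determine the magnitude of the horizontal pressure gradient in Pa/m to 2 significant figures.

Coriolis parameter at 38°S:
f = 2Ω sin φ = 2 × 7.29×10⁻⁵ × sin 38° = 8.98×10⁻⁵ s⁻¹
Wind speed in SI: 107 knots = 55.0 m/s
Geostrophic balance rearranged: |∂P/∂n| = f ρ V_g
|∂P/∂n| = 8.98×10⁻⁵ × 0.717 × 55.0 = 3.54×10⁻³ Pa/m

3.5×10⁻³ Pa/m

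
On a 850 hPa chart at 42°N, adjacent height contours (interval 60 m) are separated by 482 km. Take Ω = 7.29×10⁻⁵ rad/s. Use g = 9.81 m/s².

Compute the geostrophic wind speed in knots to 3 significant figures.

Coriolis parameter at 42°N:
f = 2Ω sin φ = 2 × 7.29×10⁻⁵ × sin 42° = 9.76×10⁻⁵ s⁻¹
Height gradient: |∂Z/∂n| = 60 m / 482000 m = 1.24×10⁻⁴
On a pressure surface, geostrophic balance gives V_g = (g/f)|∂Z/∂n|:
V_g = 9.81 × 1.24×10⁻⁴ / 9.76×10⁻⁵ = 12.5 m/s
Converting: 12.5 m/s × 1.944 = 24.3 knots

24.3 knots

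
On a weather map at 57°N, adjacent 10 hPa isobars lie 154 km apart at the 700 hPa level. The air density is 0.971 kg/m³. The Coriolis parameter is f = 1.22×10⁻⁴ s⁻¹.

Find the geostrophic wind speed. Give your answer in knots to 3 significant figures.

Pressure gradient: |∂P/∂n| = 1000 Pa / 154000 m = 6.49×10⁻³ Pa/m
Geostrophic balance (pressure-gradient force = Coriolis force):
V_g = (1/(fρ)) |∂P/∂n| = 6.49×10⁻³ / (1.22×10⁻⁴ × 0.971) = 54.8 m/s
Converting: 54.8 m/s × 1.944 = 107 knots

107 knots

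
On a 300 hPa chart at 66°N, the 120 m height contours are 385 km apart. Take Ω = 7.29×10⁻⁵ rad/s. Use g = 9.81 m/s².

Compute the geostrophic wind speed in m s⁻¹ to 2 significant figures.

23 m s⁻¹

Coriolis parameter at 66°N:
f = 2Ω sin φ = 2 × 7.29×10⁻⁵ × sin 66° = 1.33×10⁻⁴ s⁻¹
Height gradient: |∂Z/∂n| = 120 m / 385000 m = 3.12×10⁻⁴
On a pressure surface, geostrophic balance gives V_g = (g/f)|∂Z/∂n|:
V_g = 9.81 × 3.12×10⁻⁴ / 1.33×10⁻⁴ = 23.0 m/s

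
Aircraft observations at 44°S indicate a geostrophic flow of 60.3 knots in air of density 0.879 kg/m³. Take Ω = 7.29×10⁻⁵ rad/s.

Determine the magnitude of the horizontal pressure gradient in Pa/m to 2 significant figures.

Coriolis parameter at 44°S:
f = 2Ω sin φ = 2 × 7.29×10⁻⁵ × sin 44° = 1.01×10⁻⁴ s⁻¹
Wind speed in SI: 60.3 knots = 31.0 m/s
Geostrophic balance rearranged: |∂P/∂n| = f ρ V_g
|∂P/∂n| = 1.01×10⁻⁴ × 0.879 × 31.0 = 2.76×10⁻³ Pa/m

2.8×10⁻³ Pa/m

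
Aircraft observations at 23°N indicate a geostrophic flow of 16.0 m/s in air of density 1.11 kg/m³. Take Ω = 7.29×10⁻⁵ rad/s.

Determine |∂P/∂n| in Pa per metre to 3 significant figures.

Coriolis parameter at 23°N:
f = 2Ω sin φ = 2 × 7.29×10⁻⁵ × sin 23° = 5.70×10⁻⁵ s⁻¹
Geostrophic balance rearranged: |∂P/∂n| = f ρ V_g
|∂P/∂n| = 5.70×10⁻⁵ × 1.11 × 16.0 = 1.01×10⁻³ Pa/m

1.01×10⁻³ Pa/m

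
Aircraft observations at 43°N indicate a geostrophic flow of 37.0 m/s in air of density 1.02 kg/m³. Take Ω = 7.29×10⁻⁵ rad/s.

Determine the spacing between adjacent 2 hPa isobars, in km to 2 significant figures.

53 km

Coriolis parameter at 43°N:
f = 2Ω sin φ = 2 × 7.29×10⁻⁵ × sin 43° = 9.94×10⁻⁵ s⁻¹
Geostrophic balance rearranged: |∂P/∂n| = f ρ V_g
|∂P/∂n| = 9.94×10⁻⁵ × 1.02 × 37.0 = 3.75×10⁻³ Pa/m
Isobar spacing: Δn = ΔP/|∂P/∂n| = 200 Pa / 3.75×10⁻³ Pa/m = 53295 m ≈ 53 km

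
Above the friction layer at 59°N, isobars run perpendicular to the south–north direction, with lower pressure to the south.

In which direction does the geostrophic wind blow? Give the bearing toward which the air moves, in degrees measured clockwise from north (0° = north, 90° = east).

The pressure-gradient force points toward the south (bearing 180°).
Geostrophic balance: in the Northern Hemisphere the Coriolis force deflects motion to the right, so the geostrophic wind blows 90° to the right of the pressure-gradient force (low pressure on the left).
Rotating 180° by 90° clockwise gives 270° — the wind blows toward the west.

270°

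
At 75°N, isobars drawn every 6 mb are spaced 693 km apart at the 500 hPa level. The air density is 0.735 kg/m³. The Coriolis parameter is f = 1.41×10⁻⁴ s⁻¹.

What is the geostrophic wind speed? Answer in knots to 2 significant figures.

Pressure gradient: |∂P/∂n| = 600 Pa / 693000 m = 8.66×10⁻⁴ Pa/m
Geostrophic balance (pressure-gradient force = Coriolis force):
V_g = (1/(fρ)) |∂P/∂n| = 8.66×10⁻⁴ / (1.41×10⁻⁴ × 0.735) = 8.35 m/s
Converting: 8.35 m/s × 1.944 = 16 knots

16 knots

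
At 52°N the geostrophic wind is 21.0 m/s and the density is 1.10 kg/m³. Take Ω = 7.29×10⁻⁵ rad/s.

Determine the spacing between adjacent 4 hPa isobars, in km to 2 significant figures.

Coriolis parameter at 52°N:
f = 2Ω sin φ = 2 × 7.29×10⁻⁵ × sin 52° = 1.15×10⁻⁴ s⁻¹
Geostrophic balance rearranged: |∂P/∂n| = f ρ V_g
|∂P/∂n| = 1.15×10⁻⁴ × 1.10 × 21.0 = 2.65×10⁻³ Pa/m
Isobar spacing: Δn = ΔP/|∂P/∂n| = 400 Pa / 2.65×10⁻³ Pa/m = 150716 m ≈ 150 km

150 km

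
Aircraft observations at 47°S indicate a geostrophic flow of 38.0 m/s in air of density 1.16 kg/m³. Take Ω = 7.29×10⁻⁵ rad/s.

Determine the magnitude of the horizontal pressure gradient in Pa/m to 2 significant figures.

Coriolis parameter at 47°S:
f = 2Ω sin φ = 2 × 7.29×10⁻⁵ × sin 47° = 1.07×10⁻⁴ s⁻¹
Geostrophic balance rearranged: |∂P/∂n| = f ρ V_g
|∂P/∂n| = 1.07×10⁻⁴ × 1.16 × 38.0 = 4.70×10⁻³ Pa/m

4.7×10⁻³ Pa/m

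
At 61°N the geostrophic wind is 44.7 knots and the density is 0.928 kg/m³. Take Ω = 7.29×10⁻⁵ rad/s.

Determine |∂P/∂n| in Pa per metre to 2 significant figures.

2.7×10⁻³ Pa/m

Coriolis parameter at 61°N:
f = 2Ω sin φ = 2 × 7.29×10⁻⁵ × sin 61° = 1.28×10⁻⁴ s⁻¹
Wind speed in SI: 44.7 knots = 23.0 m/s
Geostrophic balance rearranged: |∂P/∂n| = f ρ V_g
|∂P/∂n| = 1.28×10⁻⁴ × 0.928 × 23.0 = 2.72×10⁻³ Pa/m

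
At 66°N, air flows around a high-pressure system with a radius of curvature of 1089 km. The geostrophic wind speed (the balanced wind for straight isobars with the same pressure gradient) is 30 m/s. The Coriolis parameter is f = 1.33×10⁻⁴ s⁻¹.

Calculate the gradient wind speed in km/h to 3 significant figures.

153 km/h

Around a high, pressure-gradient force acts outward with centrifugal, so Coriolis balances both:
fV = (1/ρ)|∂P/∂n| + V²/R  →  V² − fR·V + fR·V_g = 0
With fR = 1.33×10⁻⁴ × 1089×10³ m = 145 m/s:
V = [fR − √((fR)² − 4 fR V_g)]/2 = [145 − √(145² − 4×145×30)]/2 = 42.4 m/s
Supergeostrophic (V > V_g = 30 m/s), as expected around a high.
Converting: 42.4 m/s × 3.6 = 153 km/h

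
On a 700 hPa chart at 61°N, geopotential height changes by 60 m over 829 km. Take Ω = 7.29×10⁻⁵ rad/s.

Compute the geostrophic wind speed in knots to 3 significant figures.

Coriolis parameter at 61°N:
f = 2Ω sin φ = 2 × 7.29×10⁻⁵ × sin 61° = 1.28×10⁻⁴ s⁻¹
Height gradient: |∂Z/∂n| = 60 m / 829000 m = 7.24×10⁻⁵
On a pressure surface, geostrophic balance gives V_g = (g/f)|∂Z/∂n|:
V_g = 9.81 × 7.24×10⁻⁵ / 1.28×10⁻⁴ = 5.57 m/s
Converting: 5.57 m/s × 1.944 = 10.8 knots

10.8 knots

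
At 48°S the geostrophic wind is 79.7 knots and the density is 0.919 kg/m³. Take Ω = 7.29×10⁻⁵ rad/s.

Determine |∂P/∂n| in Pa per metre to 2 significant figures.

4.1×10⁻³ Pa/m

Coriolis parameter at 48°S:
f = 2Ω sin φ = 2 × 7.29×10⁻⁵ × sin 48° = 1.08×10⁻⁴ s⁻¹
Wind speed in SI: 79.7 knots = 41.0 m/s
Geostrophic balance rearranged: |∂P/∂n| = f ρ V_g
|∂P/∂n| = 1.08×10⁻⁴ × 0.919 × 41.0 = 4.08×10⁻³ Pa/m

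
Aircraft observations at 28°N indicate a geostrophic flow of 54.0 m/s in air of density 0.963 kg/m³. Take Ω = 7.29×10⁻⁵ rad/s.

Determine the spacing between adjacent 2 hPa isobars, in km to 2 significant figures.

Coriolis parameter at 28°N:
f = 2Ω sin φ = 2 × 7.29×10⁻⁵ × sin 28° = 6.84×10⁻⁵ s⁻¹
Geostrophic balance rearranged: |∂P/∂n| = f ρ V_g
|∂P/∂n| = 6.84×10⁻⁵ × 0.963 × 54.0 = 3.56×10⁻³ Pa/m
Isobar spacing: Δn = ΔP/|∂P/∂n| = 200 Pa / 3.56×10⁻³ Pa/m = 56188 m ≈ 56 km

56 km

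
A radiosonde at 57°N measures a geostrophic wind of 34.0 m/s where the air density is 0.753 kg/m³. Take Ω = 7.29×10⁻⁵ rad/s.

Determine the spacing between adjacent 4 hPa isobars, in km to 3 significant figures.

128 km

Coriolis parameter at 57°N:
f = 2Ω sin φ = 2 × 7.29×10⁻⁵ × sin 57° = 1.22×10⁻⁴ s⁻¹
Geostrophic balance rearranged: |∂P/∂n| = f ρ V_g
|∂P/∂n| = 1.22×10⁻⁴ × 0.753 × 34.0 = 3.13×10⁻³ Pa/m
Isobar spacing: Δn = ΔP/|∂P/∂n| = 400 Pa / 3.13×10⁻³ Pa/m = 127772 m ≈ 128 km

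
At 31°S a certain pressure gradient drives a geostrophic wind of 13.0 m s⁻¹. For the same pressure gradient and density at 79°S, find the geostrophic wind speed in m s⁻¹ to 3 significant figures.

With the same pressure gradient and density, V_g ∝ 1/f ∝ 1/sin φ.
V₂ = V₁ · sin φ₁ / sin φ₂ = 13.0 × sin 31° / sin 79°
V₂ = 13.0 × 0.5150/0.9816 = 6.82 m s⁻¹

6.82 m s⁻¹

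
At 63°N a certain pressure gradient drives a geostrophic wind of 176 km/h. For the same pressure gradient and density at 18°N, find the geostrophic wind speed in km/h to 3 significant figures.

507 km/h

With the same pressure gradient and density, V_g ∝ 1/f ∝ 1/sin φ.
V₂ = V₁ · sin φ₁ / sin φ₂ = 176 × sin 63° / sin 18°
V₂ = 176 × 0.8910/0.3090 = 507 km/h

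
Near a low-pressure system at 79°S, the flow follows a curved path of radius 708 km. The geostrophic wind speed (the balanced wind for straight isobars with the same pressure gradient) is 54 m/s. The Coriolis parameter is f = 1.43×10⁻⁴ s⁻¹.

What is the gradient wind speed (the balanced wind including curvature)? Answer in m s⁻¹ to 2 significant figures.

Around a low, centrifugal force acts outward with Coriolis, so pressure-gradient force balances both:
(1/ρ)|∂P/∂n| = fV + V²/R  →  V² + fR·V − fR·V_g = 0
With fR = 1.43×10⁻⁴ × 708×10³ m = 101 m/s:
V = [−fR + √((fR)² + 4 fR V_g)]/2 = [−101 + √(101² + 4×101×54)]/2 = 39 m/s
Subgeostrophic (V < V_g = 54 m/s), as expected around a low.

39 m s⁻¹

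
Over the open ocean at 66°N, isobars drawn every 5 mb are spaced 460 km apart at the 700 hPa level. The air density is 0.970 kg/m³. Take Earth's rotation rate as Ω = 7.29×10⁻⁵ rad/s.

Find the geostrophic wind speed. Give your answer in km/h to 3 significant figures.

30.3 km/h

Coriolis parameter at 66°N:
f = 2Ω sin φ = 2 × 7.29×10⁻⁵ × sin 66° = 1.33×10⁻⁴ s⁻¹
Pressure gradient: |∂P/∂n| = 500 Pa / 460000 m = 1.09×10⁻³ Pa/m
Geostrophic balance (pressure-gradient force = Coriolis force):
V_g = (1/(fρ)) |∂P/∂n| = 1.09×10⁻³ / (1.33×10⁻⁴ × 0.970) = 8.41 m/s
Converting: 8.41 m/s × 3.6 = 30.3 km/h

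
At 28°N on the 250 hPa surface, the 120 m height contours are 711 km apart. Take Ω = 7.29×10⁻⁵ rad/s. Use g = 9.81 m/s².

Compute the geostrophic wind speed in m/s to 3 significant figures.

24.2 m/s

Coriolis parameter at 28°N:
f = 2Ω sin φ = 2 × 7.29×10⁻⁵ × sin 28° = 6.84×10⁻⁵ s⁻¹
Height gradient: |∂Z/∂n| = 120 m / 711000 m = 1.69×10⁻⁴
On a pressure surface, geostrophic balance gives V_g = (g/f)|∂Z/∂n|:
V_g = 9.81 × 1.69×10⁻⁴ / 6.84×10⁻⁵ = 24.2 m/s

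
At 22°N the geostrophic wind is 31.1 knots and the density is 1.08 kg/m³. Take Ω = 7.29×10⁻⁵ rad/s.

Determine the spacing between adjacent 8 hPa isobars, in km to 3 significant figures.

Coriolis parameter at 22°N:
f = 2Ω sin φ = 2 × 7.29×10⁻⁵ × sin 22° = 5.46×10⁻⁵ s⁻¹
Wind speed in SI: 31.1 knots = 16.0 m/s
Geostrophic balance rearranged: |∂P/∂n| = f ρ V_g
|∂P/∂n| = 5.46×10⁻⁵ × 1.08 × 16.0 = 9.44×10⁻⁴ Pa/m
Isobar spacing: Δn = ΔP/|∂P/∂n| = 800 Pa / 9.44×10⁻⁴ Pa/m = 847686 m ≈ 848 km

848 km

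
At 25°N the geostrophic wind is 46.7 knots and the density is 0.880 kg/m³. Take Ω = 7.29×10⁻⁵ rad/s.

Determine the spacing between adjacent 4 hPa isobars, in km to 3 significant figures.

Coriolis parameter at 25°N:
f = 2Ω sin φ = 2 × 7.29×10⁻⁵ × sin 25° = 6.16×10⁻⁵ s⁻¹
Wind speed in SI: 46.7 knots = 24.0 m/s
Geostrophic balance rearranged: |∂P/∂n| = f ρ V_g
|∂P/∂n| = 6.16×10⁻⁵ × 0.880 × 24.0 = 1.30×10⁻³ Pa/m
Isobar spacing: Δn = ΔP/|∂P/∂n| = 400 Pa / 1.30×10⁻³ Pa/m = 307055 m ≈ 307 km

307 km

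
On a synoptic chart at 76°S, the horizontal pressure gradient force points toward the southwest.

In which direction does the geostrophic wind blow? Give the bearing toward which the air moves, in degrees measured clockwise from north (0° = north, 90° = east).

135°

The pressure-gradient force points toward the southwest (bearing 225°).
Geostrophic balance: in the Southern Hemisphere the Coriolis force deflects motion to the left, so the geostrophic wind blows 90° to the left of the pressure-gradient force (low pressure on the right).
Rotating 225° by 90° counterclockwise gives 135° — the wind blows toward the southeast.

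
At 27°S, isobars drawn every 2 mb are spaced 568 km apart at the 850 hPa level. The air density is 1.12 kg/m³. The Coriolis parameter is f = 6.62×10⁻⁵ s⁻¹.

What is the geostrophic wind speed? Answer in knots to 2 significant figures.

Pressure gradient: |∂P/∂n| = 200 Pa / 568000 m = 3.52×10⁻⁴ Pa/m
Geostrophic balance (pressure-gradient force = Coriolis force):
V_g = (1/(fρ)) |∂P/∂n| = 3.52×10⁻⁴ / (6.62×10⁻⁵ × 1.12) = 4.75 m/s
Converting: 4.75 m/s × 1.944 = 9.2 knots

9.2 knots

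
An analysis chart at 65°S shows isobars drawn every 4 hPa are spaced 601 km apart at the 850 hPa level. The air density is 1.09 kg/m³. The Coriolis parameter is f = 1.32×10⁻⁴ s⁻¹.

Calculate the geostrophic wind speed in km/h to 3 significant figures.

16.7 km/h

Pressure gradient: |∂P/∂n| = 400 Pa / 601000 m = 6.66×10⁻⁴ Pa/m
Geostrophic balance (pressure-gradient force = Coriolis force):
V_g = (1/(fρ)) |∂P/∂n| = 6.66×10⁻⁴ / (1.32×10⁻⁴ × 1.09) = 4.63 m/s
Converting: 4.63 m/s × 3.6 = 16.7 km/h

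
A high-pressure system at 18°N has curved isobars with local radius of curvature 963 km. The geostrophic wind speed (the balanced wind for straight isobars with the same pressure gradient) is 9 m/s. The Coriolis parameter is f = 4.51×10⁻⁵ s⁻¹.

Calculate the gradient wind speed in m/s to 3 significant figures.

12.7 m/s

Around a high, pressure-gradient force acts outward with centrifugal, so Coriolis balances both:
fV = (1/ρ)|∂P/∂n| + V²/R  →  V² − fR·V + fR·V_g = 0
With fR = 4.51×10⁻⁵ × 963×10³ m = 43.4 m/s:
V = [fR − √((fR)² − 4 fR V_g)]/2 = [43.4 − √(43.4² − 4×43.4×9)]/2 = 12.7 m/s
Supergeostrophic (V > V_g = 9 m/s), as expected around a high.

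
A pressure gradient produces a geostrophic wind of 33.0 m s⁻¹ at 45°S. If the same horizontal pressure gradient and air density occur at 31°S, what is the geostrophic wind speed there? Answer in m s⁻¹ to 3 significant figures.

With the same pressure gradient and density, V_g ∝ 1/f ∝ 1/sin φ.
V₂ = V₁ · sin φ₁ / sin φ₂ = 33.0 × sin 45° / sin 31°
V₂ = 33.0 × 0.7071/0.5150 = 45.3 m s⁻¹

45.3 m s⁻¹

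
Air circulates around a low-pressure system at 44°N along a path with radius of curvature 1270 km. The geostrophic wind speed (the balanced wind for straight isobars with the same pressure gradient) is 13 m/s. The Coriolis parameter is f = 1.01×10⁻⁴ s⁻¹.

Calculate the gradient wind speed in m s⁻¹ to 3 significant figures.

Around a low, centrifugal force acts outward with Coriolis, so pressure-gradient force balances both:
(1/ρ)|∂P/∂n| = fV + V²/R  →  V² + fR·V − fR·V_g = 0
With fR = 1.01×10⁻⁴ × 1270×10³ m = 128 m/s:
V = [−fR + √((fR)² + 4 fR V_g)]/2 = [−128 + √(128² + 4×128×13)]/2 = 11.9 m/s
Subgeostrophic (V < V_g = 13 m/s), as expected around a low.

11.9 m s⁻¹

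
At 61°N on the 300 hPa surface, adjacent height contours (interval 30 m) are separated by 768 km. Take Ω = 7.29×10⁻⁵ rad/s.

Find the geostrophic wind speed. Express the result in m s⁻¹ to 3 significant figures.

Coriolis parameter at 61°N:
f = 2Ω sin φ = 2 × 7.29×10⁻⁵ × sin 61° = 1.28×10⁻⁴ s⁻¹
Height gradient: |∂Z/∂n| = 30 m / 768000 m = 3.91×10⁻⁵
On a pressure surface, geostrophic balance gives V_g = (g/f)|∂Z/∂n|:
V_g = 9.81 × 3.91×10⁻⁵ / 1.28×10⁻⁴ = 3.01 m/s

3.01 m s⁻¹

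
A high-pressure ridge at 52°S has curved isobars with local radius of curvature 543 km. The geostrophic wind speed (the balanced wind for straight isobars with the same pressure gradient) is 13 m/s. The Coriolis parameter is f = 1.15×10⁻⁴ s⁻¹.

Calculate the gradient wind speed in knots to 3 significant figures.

Around a high, pressure-gradient force acts outward with centrifugal, so Coriolis balances both:
fV = (1/ρ)|∂P/∂n| + V²/R  →  V² − fR·V + fR·V_g = 0
With fR = 1.15×10⁻⁴ × 543×10³ m = 62.4 m/s:
V = [fR − √((fR)² − 4 fR V_g)]/2 = [62.4 − √(62.4² − 4×62.4×13)]/2 = 18.5 m/s
Supergeostrophic (V > V_g = 13 m/s), as expected around a high.
Converting: 18.5 m/s × 1.944 = 35.9 knots

35.9 knots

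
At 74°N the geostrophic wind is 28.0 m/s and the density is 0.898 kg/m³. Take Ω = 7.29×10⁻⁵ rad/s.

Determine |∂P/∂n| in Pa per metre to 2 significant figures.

Coriolis parameter at 74°N:
f = 2Ω sin φ = 2 × 7.29×10⁻⁵ × sin 74° = 1.40×10⁻⁴ s⁻¹
Geostrophic balance rearranged: |∂P/∂n| = f ρ V_g
|∂P/∂n| = 1.40×10⁻⁴ × 0.898 × 28.0 = 3.52×10⁻³ Pa/m

3.5×10⁻³ Pa/m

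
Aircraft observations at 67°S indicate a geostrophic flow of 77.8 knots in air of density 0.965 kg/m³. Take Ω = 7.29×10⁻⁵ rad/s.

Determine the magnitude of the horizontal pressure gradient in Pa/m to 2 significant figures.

5.2×10⁻³ Pa/m

Coriolis parameter at 67°S:
f = 2Ω sin φ = 2 × 7.29×10⁻⁵ × sin 67° = 1.34×10⁻⁴ s⁻¹
Wind speed in SI: 77.8 knots = 40.0 m/s
Geostrophic balance rearranged: |∂P/∂n| = f ρ V_g
|∂P/∂n| = 1.34×10⁻⁴ × 0.965 × 40.0 = 5.18×10⁻³ Pa/m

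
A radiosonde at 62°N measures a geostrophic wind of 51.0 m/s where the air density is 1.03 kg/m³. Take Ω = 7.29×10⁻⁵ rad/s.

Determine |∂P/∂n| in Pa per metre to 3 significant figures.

6.76×10⁻³ Pa/m

Coriolis parameter at 62°N:
f = 2Ω sin φ = 2 × 7.29×10⁻⁵ × sin 62° = 1.29×10⁻⁴ s⁻¹
Geostrophic balance rearranged: |∂P/∂n| = f ρ V_g
|∂P/∂n| = 1.29×10⁻⁴ × 1.03 × 51.0 = 6.76×10⁻³ Pa/m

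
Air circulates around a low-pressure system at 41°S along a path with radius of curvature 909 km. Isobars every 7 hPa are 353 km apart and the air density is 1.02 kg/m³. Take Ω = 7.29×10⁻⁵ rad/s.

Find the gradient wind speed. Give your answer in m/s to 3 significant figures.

17.0 m/s

Coriolis parameter at 41°S:
f = 2Ω sin φ = 2 × 7.29×10⁻⁵ × sin 41° = 9.57×10⁻⁵ s⁻¹
Pressure gradient: |∂P/∂n| = 700 Pa / 353000 m = 1.98×10⁻³ Pa/m
Geostrophic speed: V_g = |∂P/∂n|/(fρ) = 1.98×10⁻³/(9.57×10⁻⁵ × 1.02) = 20.3 m/s
Around a low, centrifugal force acts outward with Coriolis, so pressure-gradient force balances both:
(1/ρ)|∂P/∂n| = fV + V²/R  →  V² + fR·V − fR·V_g = 0
With fR = 9.57×10⁻⁵ × 909×10³ m = 86.9 m/s:
V = [−fR + √((fR)² + 4 fR V_g)]/2 = [−86.9 + √(86.9² + 4×86.9×20.3)]/2 = 17 m/s
Subgeostrophic (V < V_g = 20.3 m/s), as expected around a low.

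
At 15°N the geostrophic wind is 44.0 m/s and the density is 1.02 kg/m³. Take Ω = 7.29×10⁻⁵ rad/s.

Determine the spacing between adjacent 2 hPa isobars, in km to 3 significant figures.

Coriolis parameter at 15°N:
f = 2Ω sin φ = 2 × 7.29×10⁻⁵ × sin 15° = 3.77×10⁻⁵ s⁻¹
Geostrophic balance rearranged: |∂P/∂n| = f ρ V_g
|∂P/∂n| = 3.77×10⁻⁵ × 1.02 × 44.0 = 1.69×10⁻³ Pa/m
Isobar spacing: Δn = ΔP/|∂P/∂n| = 200 Pa / 1.69×10⁻³ Pa/m = 118093 m ≈ 118 km

118 km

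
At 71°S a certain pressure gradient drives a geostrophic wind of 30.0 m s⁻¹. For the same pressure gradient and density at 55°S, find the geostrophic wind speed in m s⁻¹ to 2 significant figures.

35 m s⁻¹

With the same pressure gradient and density, V_g ∝ 1/f ∝ 1/sin φ.
V₂ = V₁ · sin φ₁ / sin φ₂ = 30.0 × sin 71° / sin 55°
V₂ = 30.0 × 0.9455/0.8192 = 35 m s⁻¹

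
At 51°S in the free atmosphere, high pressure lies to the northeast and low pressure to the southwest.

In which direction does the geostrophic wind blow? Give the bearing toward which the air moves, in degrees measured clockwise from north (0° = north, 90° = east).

The pressure-gradient force points toward the southwest (bearing 225°).
Geostrophic balance: in the Southern Hemisphere the Coriolis force deflects motion to the left, so the geostrophic wind blows 90° to the left of the pressure-gradient force (low pressure on the right).
Rotating 225° by 90° counterclockwise gives 135° — the wind blows toward the southeast.

135°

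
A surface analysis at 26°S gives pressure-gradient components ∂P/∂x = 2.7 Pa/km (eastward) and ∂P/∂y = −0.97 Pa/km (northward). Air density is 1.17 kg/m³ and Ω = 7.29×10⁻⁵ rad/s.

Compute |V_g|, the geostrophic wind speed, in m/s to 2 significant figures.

Coriolis parameter at 26°S:
f = 2Ω sin φ = 2 × 7.29×10⁻⁵ × sin 26° = 6.39×10⁻⁵ s⁻¹
In the Southern Hemisphere f is negative: f = −6.39×10⁻⁵ s⁻¹.
Component geostrophic relations (x east, y north):
u_g = −(1/(fρ)) ∂P/∂y,  v_g = (1/(fρ)) ∂P/∂x
u_g = −(−0.97×10⁻³)/(−6.39×10⁻⁵ × 1.17) = −13.0 m/s;  v_g = (2.7×10⁻³)/(−6.39×10⁻⁵ × 1.17) = −36.1 m/s
|V_g| = √(u_g² + v_g²) = 38.4 m/s

38 m/s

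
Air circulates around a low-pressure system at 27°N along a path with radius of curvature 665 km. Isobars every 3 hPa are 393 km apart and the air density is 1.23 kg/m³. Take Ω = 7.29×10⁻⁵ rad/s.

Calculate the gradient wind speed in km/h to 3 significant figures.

Coriolis parameter at 27°N:
f = 2Ω sin φ = 2 × 7.29×10⁻⁵ × sin 27° = 6.62×10⁻⁵ s⁻¹
Pressure gradient: |∂P/∂n| = 300 Pa / 393000 m = 7.63×10⁻⁴ Pa/m
Geostrophic speed: V_g = |∂P/∂n|/(fρ) = 7.63×10⁻⁴/(6.62×10⁻⁵ × 1.23) = 9.38 m/s
Around a low, centrifugal force acts outward with Coriolis, so pressure-gradient force balances both:
(1/ρ)|∂P/∂n| = fV + V²/R  →  V² + fR·V − fR·V_g = 0
With fR = 6.62×10⁻⁵ × 665×10³ m = 44.0 m/s:
V = [−fR + √((fR)² + 4 fR V_g)]/2 = [−44.0 + √(44.0² + 4×44.0×9.38)]/2 = 7.94 m/s
Subgeostrophic (V < V_g = 9.38 m/s), as expected around a low.
Converting: 7.94 m/s × 3.6 = 28.6 km/h

28.6 km/h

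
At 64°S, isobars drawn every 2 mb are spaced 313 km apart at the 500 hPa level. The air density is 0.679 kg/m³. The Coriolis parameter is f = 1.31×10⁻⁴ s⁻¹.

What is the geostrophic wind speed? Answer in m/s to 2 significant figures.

Pressure gradient: |∂P/∂n| = 200 Pa / 313000 m = 6.39×10⁻⁴ Pa/m
Geostrophic balance (pressure-gradient force = Coriolis force):
V_g = (1/(fρ)) |∂P/∂n| = 6.39×10⁻⁴ / (1.31×10⁻⁴ × 0.679) = 7.18 m/s

7.2 m/s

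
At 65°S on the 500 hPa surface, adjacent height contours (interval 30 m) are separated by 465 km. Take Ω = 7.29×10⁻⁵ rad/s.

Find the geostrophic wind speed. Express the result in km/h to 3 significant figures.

17.2 km/h

Coriolis parameter at 65°S:
f = 2Ω sin φ = 2 × 7.29×10⁻⁵ × sin 65° = 1.32×10⁻⁴ s⁻¹
Height gradient: |∂Z/∂n| = 30 m / 465000 m = 6.45×10⁻⁵
On a pressure surface, geostrophic balance gives V_g = (g/f)|∂Z/∂n|:
V_g = 9.81 × 6.45×10⁻⁵ / 1.32×10⁻⁴ = 4.79 m/s
Converting: 4.79 m/s × 3.6 = 17.2 km/h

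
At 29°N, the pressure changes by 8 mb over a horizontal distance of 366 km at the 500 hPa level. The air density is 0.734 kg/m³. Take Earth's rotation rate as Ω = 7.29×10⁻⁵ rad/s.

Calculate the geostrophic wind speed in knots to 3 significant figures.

81.9 knots

Coriolis parameter at 29°N:
f = 2Ω sin φ = 2 × 7.29×10⁻⁵ × sin 29° = 7.07×10⁻⁵ s⁻¹
Pressure gradient: |∂P/∂n| = 800 Pa / 366000 m = 2.19×10⁻³ Pa/m
Geostrophic balance (pressure-gradient force = Coriolis force):
V_g = (1/(fρ)) |∂P/∂n| = 2.19×10⁻³ / (7.07×10⁻⁵ × 0.734) = 42.1 m/s
Converting: 42.1 m/s × 1.944 = 81.9 knots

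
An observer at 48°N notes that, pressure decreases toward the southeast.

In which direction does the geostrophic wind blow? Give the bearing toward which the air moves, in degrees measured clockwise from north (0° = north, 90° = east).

225°

The pressure-gradient force points toward the southeast (bearing 135°).
Geostrophic balance: in the Northern Hemisphere the Coriolis force deflects motion to the right, so the geostrophic wind blows 90° to the right of the pressure-gradient force (low pressure on the left).
Rotating 135° by 90° clockwise gives 225° — the wind blows toward the southwest.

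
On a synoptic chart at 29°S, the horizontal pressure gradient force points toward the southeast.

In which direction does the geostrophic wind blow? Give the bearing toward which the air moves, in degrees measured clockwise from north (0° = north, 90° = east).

045°

The pressure-gradient force points toward the southeast (bearing 135°).
Geostrophic balance: in the Southern Hemisphere the Coriolis force deflects motion to the left, so the geostrophic wind blows 90° to the left of the pressure-gradient force (low pressure on the right).
Rotating 135° by 90° counterclockwise gives 045° — the wind blows toward the northeast.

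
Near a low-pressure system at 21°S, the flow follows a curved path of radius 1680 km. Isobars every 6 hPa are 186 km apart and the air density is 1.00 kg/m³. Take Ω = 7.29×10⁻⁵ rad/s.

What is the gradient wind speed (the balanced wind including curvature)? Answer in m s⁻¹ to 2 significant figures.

Coriolis parameter at 21°S:
f = 2Ω sin φ = 2 × 7.29×10⁻⁵ × sin 21° = 5.23×10⁻⁵ s⁻¹
Pressure gradient: |∂P/∂n| = 600 Pa / 186000 m = 3.23×10⁻³ Pa/m
Geostrophic speed: V_g = |∂P/∂n|/(fρ) = 3.23×10⁻³/(5.23×10⁻⁵ × 1.00) = 61.7 m/s
Around a low, centrifugal force acts outward with Coriolis, so pressure-gradient force balances both:
(1/ρ)|∂P/∂n| = fV + V²/R  →  V² + fR·V − fR·V_g = 0
With fR = 5.23×10⁻⁵ × 1680×10³ m = 87.8 m/s:
V = [−fR + √((fR)² + 4 fR V_g)]/2 = [−87.8 + √(87.8² + 4×87.8×61.7)]/2 = 41.8 m/s
Subgeostrophic (V < V_g = 61.7 m/s), as expected around a low.

42 m s⁻¹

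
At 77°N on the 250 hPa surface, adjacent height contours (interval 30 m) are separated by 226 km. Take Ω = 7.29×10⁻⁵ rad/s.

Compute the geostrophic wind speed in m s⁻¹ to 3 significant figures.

Coriolis parameter at 77°N:
f = 2Ω sin φ = 2 × 7.29×10⁻⁵ × sin 77° = 1.42×10⁻⁴ s⁻¹
Height gradient: |∂Z/∂n| = 30 m / 226000 m = 1.33×10⁻⁴
On a pressure surface, geostrophic balance gives V_g = (g/f)|∂Z/∂n|:
V_g = 9.81 × 1.33×10⁻⁴ / 1.42×10⁻⁴ = 9.17 m/s

9.17 m s⁻¹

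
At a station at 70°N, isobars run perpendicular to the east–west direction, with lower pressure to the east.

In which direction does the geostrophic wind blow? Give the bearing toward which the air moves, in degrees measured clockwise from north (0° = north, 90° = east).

180°

The pressure-gradient force points toward the east (bearing 090°).
Geostrophic balance: in the Northern Hemisphere the Coriolis force deflects motion to the right, so the geostrophic wind blows 90° to the right of the pressure-gradient force (low pressure on the left).
Rotating 090° by 90° clockwise gives 180° — the wind blows toward the south.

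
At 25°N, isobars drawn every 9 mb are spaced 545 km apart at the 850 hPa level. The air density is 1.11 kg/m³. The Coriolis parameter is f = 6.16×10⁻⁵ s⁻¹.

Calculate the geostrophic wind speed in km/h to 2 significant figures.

87 km/h

Pressure gradient: |∂P/∂n| = 900 Pa / 545000 m = 1.65×10⁻³ Pa/m
Geostrophic balance (pressure-gradient force = Coriolis force):
V_g = (1/(fρ)) |∂P/∂n| = 1.65×10⁻³ / (6.16×10⁻⁵ × 1.11) = 24.2 m/s
Converting: 24.2 m/s × 3.6 = 87 km/h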